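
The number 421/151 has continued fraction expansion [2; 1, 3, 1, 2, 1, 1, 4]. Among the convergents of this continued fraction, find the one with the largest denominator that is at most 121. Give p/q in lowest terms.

92/33

a_0 = 2: 2/1  (≤ bound)
a_1 = 1: 3/1  (≤ bound)
a_2 = 3: 11/4  (≤ bound)
a_3 = 1: 14/5  (≤ bound)
a_4 = 2: 39/14  (≤ bound)
a_5 = 1: 53/19  (≤ bound)
a_6 = 1: 92/33  (≤ bound)
a_7 = 4: 421/151  (> 121, stop)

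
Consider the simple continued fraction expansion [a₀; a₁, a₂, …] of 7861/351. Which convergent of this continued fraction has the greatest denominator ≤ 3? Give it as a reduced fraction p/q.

67/3

a_0 = 22: 22/1  (≤ bound)
a_1 = 2: 45/2  (≤ bound)
a_2 = 1: 67/3  (≤ bound)
a_3 = 1: 112/5  (> 3, stop)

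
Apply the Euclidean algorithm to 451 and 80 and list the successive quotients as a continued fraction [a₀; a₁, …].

451 ÷ 80 → quotient 5, remainder 51
80 ÷ 51 → quotient 1, remainder 29
51 ÷ 29 → quotient 1, remainder 22
29 ÷ 22 → quotient 1, remainder 7
22 ÷ 7 → quotient 3, remainder 1
7 ÷ 1 → quotient 7, remainder 0

[5; 1, 1, 1, 3, 7]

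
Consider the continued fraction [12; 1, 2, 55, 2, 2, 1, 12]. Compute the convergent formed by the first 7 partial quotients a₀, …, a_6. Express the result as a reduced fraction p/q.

Use the convergent recurrence hₖ = aₖ·hₖ₋₁ + hₖ₋₂ (and likewise for the denominators kₖ):
a_0 = 12: 12/1
a_1 = 1: 13/1
a_2 = 2: 38/3
a_3 = 55: 2103/166
a_4 = 2: 4244/335
a_5 = 2: 10591/836
a_6 = 1: 14835/1171

14835/1171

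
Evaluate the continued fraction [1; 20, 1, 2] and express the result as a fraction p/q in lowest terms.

65/62

Compute successive convergents:
a_0 = 1: 1/1
a_1 = 20: 21/20
a_2 = 1: 22/21
a_3 = 2: 65/62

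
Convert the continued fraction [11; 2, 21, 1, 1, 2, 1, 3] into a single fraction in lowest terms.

a_0 = 11: 11/1
a_1 = 2: 23/2
a_2 = 21: 494/43
a_3 = 1: 517/45
a_4 = 1: 1011/88
a_5 = 2: 2539/221
a_6 = 1: 3550/309
a_7 = 3: 13189/1148

13189/1148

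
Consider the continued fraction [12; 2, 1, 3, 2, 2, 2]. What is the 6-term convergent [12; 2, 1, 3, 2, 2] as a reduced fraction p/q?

Build up convergents one term at a time:
a_0 = 12: 12/1
a_1 = 2: 25/2
a_2 = 1: 37/3
a_3 = 3: 136/11
a_4 = 2: 309/25
a_5 = 2: 754/61

754/61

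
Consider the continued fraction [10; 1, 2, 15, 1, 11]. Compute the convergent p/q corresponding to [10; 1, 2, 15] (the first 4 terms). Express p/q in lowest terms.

Start with 15.
2 + 1/(15/1) = 2 + 1/15 = 31/15
1 + 1/(31/15) = 1 + 15/31 = 46/31
10 + 1/(46/31) = 10 + 31/46 = 491/46

491/46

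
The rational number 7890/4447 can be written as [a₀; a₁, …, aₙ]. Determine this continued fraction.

[1; 1, 3, 2, 3, 28, 2, 2]

7890 = 1·4447 + 3443, so a_0 = 1
4447 = 1·3443 + 1004, so a_1 = 1
3443 = 3·1004 + 431, so a_2 = 3
1004 = 2·431 + 142, so a_3 = 2
431 = 3·142 + 5, so a_4 = 3
142 = 28·5 + 2, so a_5 = 28
5 = 2·2 + 1, so a_6 = 2
2 = 2·1 + 0, so a_7 = 2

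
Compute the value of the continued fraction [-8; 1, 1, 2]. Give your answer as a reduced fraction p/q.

-37/5

Start with 2.
1 + 1/(2/1) = 1 + 1/2 = 3/2
1 + 1/(3/2) = 1 + 2/3 = 5/3
-8 + 1/(5/3) = -8 + 3/5 = -37/5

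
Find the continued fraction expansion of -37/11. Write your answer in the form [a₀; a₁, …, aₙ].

[-4; 1, 1, 1, 3]

Apply division with remainder until the remainder is 0:
⌊-37/11⌋ = -4, remainder 7
⌊11/7⌋ = 1, remainder 4
⌊7/4⌋ = 1, remainder 3
⌊4/3⌋ = 1, remainder 1
⌊3/1⌋ = 3, remainder 0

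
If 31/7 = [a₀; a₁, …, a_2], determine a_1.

31 ÷ 7 → quotient 4, remainder 3
7 ÷ 3 → quotient 2, remainder 1

2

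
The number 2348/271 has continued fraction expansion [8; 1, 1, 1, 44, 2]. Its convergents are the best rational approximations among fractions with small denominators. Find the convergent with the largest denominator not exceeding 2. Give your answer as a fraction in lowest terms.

List convergents until the denominator exceeds the bound:
a_0 = 8: 8/1  (≤ bound)
a_1 = 1: 9/1  (≤ bound)
a_2 = 1: 17/2  (≤ bound)
a_3 = 1: 26/3  (> 2, stop)

17/2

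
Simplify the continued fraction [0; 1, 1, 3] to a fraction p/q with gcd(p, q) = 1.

4/7

Build up convergents one term at a time:
a_0 = 0: 0/1
a_1 = 1: 1/1
a_2 = 1: 1/2
a_3 = 3: 4/7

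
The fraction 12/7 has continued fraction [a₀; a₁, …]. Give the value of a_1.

1

Run the Euclidean algorithm, recording each quotient:
⌊12/7⌋ = 1, remainder 5
⌊7/5⌋ = 1, remainder 2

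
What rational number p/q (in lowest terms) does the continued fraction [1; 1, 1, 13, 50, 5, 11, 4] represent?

471982/310823

Work from the innermost term outward:
Start with 4.
11 + 1/(4/1) = 11 + 1/4 = 45/4
5 + 1/(45/4) = 5 + 4/45 = 229/45
50 + 1/(229/45) = 50 + 45/229 = 11495/229
13 + 1/(11495/229) = 13 + 229/11495 = 149664/11495
1 + 1/(149664/11495) = 1 + 11495/149664 = 161159/149664
1 + 1/(161159/149664) = 1 + 149664/161159 = 310823/161159
1 + 1/(310823/161159) = 1 + 161159/310823 = 471982/310823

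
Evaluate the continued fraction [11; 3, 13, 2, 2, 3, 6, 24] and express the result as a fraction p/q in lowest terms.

Work from the innermost term outward:
Start with 24.
6 + 1/(24/1) = 6 + 1/24 = 145/24
3 + 1/(145/24) = 3 + 24/145 = 459/145
2 + 1/(459/145) = 2 + 145/459 = 1063/459
2 + 1/(1063/459) = 2 + 459/1063 = 2585/1063
13 + 1/(2585/1063) = 13 + 1063/2585 = 34668/2585
3 + 1/(34668/2585) = 3 + 2585/34668 = 106589/34668
11 + 1/(106589/34668) = 11 + 34668/106589 = 1207147/106589

1207147/106589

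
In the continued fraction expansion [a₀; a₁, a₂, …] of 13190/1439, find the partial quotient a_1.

⌊13190/1439⌋ = 9, remainder 239
⌊1439/239⌋ = 6, remainder 5

6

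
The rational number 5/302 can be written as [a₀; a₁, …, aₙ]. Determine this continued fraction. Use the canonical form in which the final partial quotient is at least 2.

[0; 60, 2, 2]

5 = 0·302 + 5, so a_0 = 0
302 = 60·5 + 2, so a_1 = 60
5 = 2·2 + 1, so a_2 = 2
2 = 2·1 + 0, so a_3 = 2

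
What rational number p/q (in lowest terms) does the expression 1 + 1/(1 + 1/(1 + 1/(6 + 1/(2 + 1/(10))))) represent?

Build up convergents one term at a time:
a_0 = 1: 1/1
a_1 = 1: 2/1
a_2 = 1: 3/2
a_3 = 6: 20/13
a_4 = 2: 43/28
a_5 = 10: 450/293

450/293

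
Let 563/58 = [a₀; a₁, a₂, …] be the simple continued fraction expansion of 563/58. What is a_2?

Apply division with remainder until the remainder is 0:
⌊563/58⌋ = 9, remainder 41
⌊58/41⌋ = 1, remainder 17
⌊41/17⌋ = 2, remainder 7

2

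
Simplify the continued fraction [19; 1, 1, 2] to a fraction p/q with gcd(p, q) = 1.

Start with 2.
1 + 1/(2/1) = 1 + 1/2 = 3/2
1 + 1/(3/2) = 1 + 2/3 = 5/3
19 + 1/(5/3) = 19 + 3/5 = 98/5

98/5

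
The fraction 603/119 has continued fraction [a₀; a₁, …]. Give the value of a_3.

7

Repeatedly divide and take the remainder:
603 ÷ 119 → quotient 5, remainder 8
119 ÷ 8 → quotient 14, remainder 7
8 ÷ 7 → quotient 1, remainder 1
7 ÷ 1 → quotient 7, remainder 0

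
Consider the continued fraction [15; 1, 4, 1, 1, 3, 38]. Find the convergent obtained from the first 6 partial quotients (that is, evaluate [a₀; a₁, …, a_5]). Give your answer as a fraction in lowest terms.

617/39

Collapse the nested fraction from the inside out:
Start with 3.
1 + 1/(3/1) = 1 + 1/3 = 4/3
1 + 1/(4/3) = 1 + 3/4 = 7/4
4 + 1/(7/4) = 4 + 4/7 = 32/7
1 + 1/(32/7) = 1 + 7/32 = 39/32
15 + 1/(39/32) = 15 + 32/39 = 617/39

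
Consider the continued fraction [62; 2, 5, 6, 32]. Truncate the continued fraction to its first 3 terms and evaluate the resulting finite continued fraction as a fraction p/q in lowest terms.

687/11

Compute successive convergents:
a_0 = 62: 62/1
a_1 = 2: 125/2
a_2 = 5: 687/11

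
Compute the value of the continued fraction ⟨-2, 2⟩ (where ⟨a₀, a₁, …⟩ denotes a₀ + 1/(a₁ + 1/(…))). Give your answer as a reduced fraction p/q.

Start with 2.
-2 + 1/(2/1) = -2 + 1/2 = -3/2

-3/2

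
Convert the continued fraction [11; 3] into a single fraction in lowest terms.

34/3

a_0 = 11: 11/1
a_1 = 3: 34/3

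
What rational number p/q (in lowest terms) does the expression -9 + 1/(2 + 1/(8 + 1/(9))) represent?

-1322/155

Use the convergent recurrence hₖ = aₖ·hₖ₋₁ + hₖ₋₂ (and likewise for the denominators kₖ):
a_0 = -9: -9/1
a_1 = 2: -17/2
a_2 = 8: -145/17
a_3 = 9: -1322/155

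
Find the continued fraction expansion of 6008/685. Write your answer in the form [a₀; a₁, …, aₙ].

[8; 1, 3, 2, 1, 3, 14]

Repeatedly divide and take the remainder:
6008 = 8·685 + 528, so a_0 = 8
685 = 1·528 + 157, so a_1 = 1
528 = 3·157 + 57, so a_2 = 3
157 = 2·57 + 43, so a_3 = 2
57 = 1·43 + 14, so a_4 = 1
43 = 3·14 + 1, so a_5 = 3
14 = 14·1 + 0, so a_6 = 14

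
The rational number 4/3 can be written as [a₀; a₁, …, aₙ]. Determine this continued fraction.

[1; 3]

Apply division with remainder until the remainder is 0:
4 ÷ 3 → quotient 1, remainder 1
3 ÷ 1 → quotient 3, remainder 0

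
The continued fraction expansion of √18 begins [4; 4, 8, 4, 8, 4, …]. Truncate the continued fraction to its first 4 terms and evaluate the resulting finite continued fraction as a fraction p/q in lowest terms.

Compute successive convergents:
a_0 = 4: 4/1
a_1 = 4: 17/4
a_2 = 8: 140/33
a_3 = 4: 577/136

577/136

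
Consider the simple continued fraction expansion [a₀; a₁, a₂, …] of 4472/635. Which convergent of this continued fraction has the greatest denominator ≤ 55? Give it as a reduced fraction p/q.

331/47

a_0 = 7: 7/1  (≤ bound)
a_1 = 23: 162/23  (≤ bound)
a_2 = 1: 169/24  (≤ bound)
a_3 = 1: 331/47  (≤ bound)
a_4 = 13: 4472/635  (> 55, stop)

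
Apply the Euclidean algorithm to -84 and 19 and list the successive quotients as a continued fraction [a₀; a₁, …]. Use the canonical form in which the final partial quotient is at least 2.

-84 ÷ 19 → quotient -5, remainder 11
19 ÷ 11 → quotient 1, remainder 8
11 ÷ 8 → quotient 1, remainder 3
8 ÷ 3 → quotient 2, remainder 2
3 ÷ 2 → quotient 1, remainder 1
2 ÷ 1 → quotient 2, remainder 0

[-5; 1, 1, 2, 1, 2]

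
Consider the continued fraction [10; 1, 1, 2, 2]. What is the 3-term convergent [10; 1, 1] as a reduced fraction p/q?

Build up convergents one term at a time:
a_0 = 10: 10/1
a_1 = 1: 11/1
a_2 = 1: 21/2

21/2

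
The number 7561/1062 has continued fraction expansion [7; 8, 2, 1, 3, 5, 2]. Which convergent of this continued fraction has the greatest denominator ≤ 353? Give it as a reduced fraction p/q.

655/92

a_0 = 7: 7/1  (≤ bound)
a_1 = 8: 57/8  (≤ bound)
a_2 = 2: 121/17  (≤ bound)
a_3 = 1: 178/25  (≤ bound)
a_4 = 3: 655/92  (≤ bound)
a_5 = 5: 3453/485  (> 353, stop)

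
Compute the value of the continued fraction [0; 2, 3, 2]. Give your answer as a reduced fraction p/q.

7/16

Start with 2.
3 + 1/(2/1) = 3 + 1/2 = 7/2
2 + 1/(7/2) = 2 + 2/7 = 16/7
0 + 1/(16/7) = 0 + 7/16 = 7/16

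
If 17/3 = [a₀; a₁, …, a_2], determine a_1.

17 ÷ 3 → quotient 5, remainder 2
3 ÷ 2 → quotient 1, remainder 1

1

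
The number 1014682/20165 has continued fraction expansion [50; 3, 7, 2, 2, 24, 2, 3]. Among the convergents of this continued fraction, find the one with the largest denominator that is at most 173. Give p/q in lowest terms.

5837/116

a_0 = 50: 50/1  (≤ bound)
a_1 = 3: 151/3  (≤ bound)
a_2 = 7: 1107/22  (≤ bound)
a_3 = 2: 2365/47  (≤ bound)
a_4 = 2: 5837/116  (≤ bound)
a_5 = 24: 142453/2831  (> 173, stop)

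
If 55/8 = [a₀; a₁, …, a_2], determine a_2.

55 ÷ 8 → quotient 6, remainder 7
8 ÷ 7 → quotient 1, remainder 1
7 ÷ 1 → quotient 7, remainder 0

7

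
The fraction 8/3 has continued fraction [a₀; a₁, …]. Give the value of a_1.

Run the Euclidean algorithm, recording each quotient:
8 ÷ 3 → quotient 2, remainder 2
3 ÷ 2 → quotient 1, remainder 1

1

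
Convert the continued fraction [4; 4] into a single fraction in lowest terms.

Compute successive convergents:
a_0 = 4: 4/1
a_1 = 4: 17/4

17/4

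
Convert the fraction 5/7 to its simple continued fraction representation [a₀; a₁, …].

[0; 1, 2, 2]

⌊5/7⌋ = 0, remainder 5
⌊7/5⌋ = 1, remainder 2
⌊5/2⌋ = 2, remainder 1
⌊2/1⌋ = 2, remainder 0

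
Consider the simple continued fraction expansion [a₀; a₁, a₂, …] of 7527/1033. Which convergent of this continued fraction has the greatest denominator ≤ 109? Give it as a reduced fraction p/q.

51/7

List convergents until the denominator exceeds the bound:
a_0 = 7: 7/1  (≤ bound)
a_1 = 3: 22/3  (≤ bound)
a_2 = 2: 51/7  (≤ bound)
a_3 = 24: 1246/171  (> 109, stop)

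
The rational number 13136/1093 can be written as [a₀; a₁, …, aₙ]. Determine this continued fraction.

13136 = 12·1093 + 20, so a_0 = 12
1093 = 54·20 + 13, so a_1 = 54
20 = 1·13 + 7, so a_2 = 1
13 = 1·7 + 6, so a_3 = 1
7 = 1·6 + 1, so a_4 = 1
6 = 6·1 + 0, so a_5 = 6

[12; 54, 1, 1, 1, 6]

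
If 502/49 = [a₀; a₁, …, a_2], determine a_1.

4

502 ÷ 49 → quotient 10, remainder 12
49 ÷ 12 → quotient 4, remainder 1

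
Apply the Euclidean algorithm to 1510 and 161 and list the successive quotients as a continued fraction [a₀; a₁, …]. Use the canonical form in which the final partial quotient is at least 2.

Apply division with remainder until the remainder is 0:
1510 = 9·161 + 61, so a_0 = 9
161 = 2·61 + 39, so a_1 = 2
61 = 1·39 + 22, so a_2 = 1
39 = 1·22 + 17, so a_3 = 1
22 = 1·17 + 5, so a_4 = 1
17 = 3·5 + 2, so a_5 = 3
5 = 2·2 + 1, so a_6 = 2
2 = 2·1 + 0, so a_7 = 2

[9; 2, 1, 1, 1, 3, 2, 2]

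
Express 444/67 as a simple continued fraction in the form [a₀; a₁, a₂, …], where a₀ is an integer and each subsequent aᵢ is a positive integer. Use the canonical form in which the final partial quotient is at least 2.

[6; 1, 1, 1, 2, 8]

444 = 6·67 + 42, so a_0 = 6
67 = 1·42 + 25, so a_1 = 1
42 = 1·25 + 17, so a_2 = 1
25 = 1·17 + 8, so a_3 = 1
17 = 2·8 + 1, so a_4 = 2
8 = 8·1 + 0, so a_5 = 8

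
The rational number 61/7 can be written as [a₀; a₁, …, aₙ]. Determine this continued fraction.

[8; 1, 2, 2]

⌊61/7⌋ = 8, remainder 5
⌊7/5⌋ = 1, remainder 2
⌊5/2⌋ = 2, remainder 1
⌊2/1⌋ = 2, remainder 0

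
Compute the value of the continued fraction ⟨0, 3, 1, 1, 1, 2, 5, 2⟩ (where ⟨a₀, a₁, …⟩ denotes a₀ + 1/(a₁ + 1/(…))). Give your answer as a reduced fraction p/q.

94/341

Compute successive convergents:
a_0 = 0: 0/1
a_1 = 3: 1/3
a_2 = 1: 1/4
a_3 = 1: 2/7
a_4 = 1: 3/11
a_5 = 2: 8/29
a_6 = 5: 43/156
a_7 = 2: 94/341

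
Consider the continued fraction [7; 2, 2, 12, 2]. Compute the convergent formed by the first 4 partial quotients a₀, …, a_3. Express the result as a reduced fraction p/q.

459/62

Starting at the tail and folding back:
Start with 12.
2 + 1/(12/1) = 2 + 1/12 = 25/12
2 + 1/(25/12) = 2 + 12/25 = 62/25
7 + 1/(62/25) = 7 + 25/62 = 459/62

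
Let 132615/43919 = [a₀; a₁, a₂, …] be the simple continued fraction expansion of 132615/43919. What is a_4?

26

⌊132615/43919⌋ = 3, remainder 858
⌊43919/858⌋ = 51, remainder 161
⌊858/161⌋ = 5, remainder 53
⌊161/53⌋ = 3, remainder 2
⌊53/2⌋ = 26, remainder 1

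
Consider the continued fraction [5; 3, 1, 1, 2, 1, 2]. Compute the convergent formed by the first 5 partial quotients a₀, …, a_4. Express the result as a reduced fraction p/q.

95/18

a_0 = 5: 5/1
a_1 = 3: 16/3
a_2 = 1: 21/4
a_3 = 1: 37/7
a_4 = 2: 95/18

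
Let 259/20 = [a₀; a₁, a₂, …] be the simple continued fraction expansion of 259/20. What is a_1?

259 = 12·20 + 19, so a_0 = 12
20 = 1·19 + 1, so a_1 = 1

1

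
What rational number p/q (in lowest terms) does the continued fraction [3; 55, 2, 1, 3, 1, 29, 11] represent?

768698/254699

Use the convergent recurrence hₖ = aₖ·hₖ₋₁ + hₖ₋₂ (and likewise for the denominators kₖ):
a_0 = 3: 3/1
a_1 = 55: 166/55
a_2 = 2: 335/111
a_3 = 1: 501/166
a_4 = 3: 1838/609
a_5 = 1: 2339/775
a_6 = 29: 69669/23084
a_7 = 11: 768698/254699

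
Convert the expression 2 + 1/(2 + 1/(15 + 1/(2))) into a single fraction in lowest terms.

Build up convergents one term at a time:
a_0 = 2: 2/1
a_1 = 2: 5/2
a_2 = 15: 77/31
a_3 = 2: 159/64

159/64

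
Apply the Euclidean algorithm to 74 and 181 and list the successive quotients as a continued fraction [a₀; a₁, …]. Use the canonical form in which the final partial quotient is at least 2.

Apply division with remainder until the remainder is 0:
74 ÷ 181 → quotient 0, remainder 74
181 ÷ 74 → quotient 2, remainder 33
74 ÷ 33 → quotient 2, remainder 8
33 ÷ 8 → quotient 4, remainder 1
8 ÷ 1 → quotient 8, remainder 0

[0; 2, 2, 4, 8]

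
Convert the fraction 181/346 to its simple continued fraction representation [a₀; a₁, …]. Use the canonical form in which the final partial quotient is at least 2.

[0; 1, 1, 10, 3, 5]

181 ÷ 346 → quotient 0, remainder 181
346 ÷ 181 → quotient 1, remainder 165
181 ÷ 165 → quotient 1, remainder 16
165 ÷ 16 → quotient 10, remainder 5
16 ÷ 5 → quotient 3, remainder 1
5 ÷ 1 → quotient 5, remainder 0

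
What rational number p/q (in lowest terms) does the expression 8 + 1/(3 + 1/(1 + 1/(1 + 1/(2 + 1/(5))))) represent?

a_0 = 8: 8/1
a_1 = 3: 25/3
a_2 = 1: 33/4
a_3 = 1: 58/7
a_4 = 2: 149/18
a_5 = 5: 803/97

803/97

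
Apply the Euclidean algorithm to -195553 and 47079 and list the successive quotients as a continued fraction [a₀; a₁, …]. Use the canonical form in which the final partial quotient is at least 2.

Apply division with remainder until the remainder is 0:
-195553 = -5·47079 + 39842, so a_0 = -5
47079 = 1·39842 + 7237, so a_1 = 1
39842 = 5·7237 + 3657, so a_2 = 5
7237 = 1·3657 + 3580, so a_3 = 1
3657 = 1·3580 + 77, so a_4 = 1
3580 = 46·77 + 38, so a_5 = 46
77 = 2·38 + 1, so a_6 = 2
38 = 38·1 + 0, so a_7 = 38

[-5; 1, 5, 1, 1, 46, 2, 38]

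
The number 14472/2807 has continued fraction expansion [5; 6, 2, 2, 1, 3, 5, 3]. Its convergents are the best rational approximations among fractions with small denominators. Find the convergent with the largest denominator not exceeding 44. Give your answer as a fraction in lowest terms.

165/32

List convergents until the denominator exceeds the bound:
a_0 = 5: 5/1  (≤ bound)
a_1 = 6: 31/6  (≤ bound)
a_2 = 2: 67/13  (≤ bound)
a_3 = 2: 165/32  (≤ bound)
a_4 = 1: 232/45  (> 44, stop)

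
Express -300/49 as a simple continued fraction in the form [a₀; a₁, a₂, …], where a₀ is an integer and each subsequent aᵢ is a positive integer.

-300 ÷ 49 → quotient -7, remainder 43
49 ÷ 43 → quotient 1, remainder 6
43 ÷ 6 → quotient 7, remainder 1
6 ÷ 1 → quotient 6, remainder 0

[-7; 1, 7, 6]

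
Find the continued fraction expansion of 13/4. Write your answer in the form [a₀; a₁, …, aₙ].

Repeatedly divide and take the remainder:
⌊13/4⌋ = 3, remainder 1
⌊4/1⌋ = 4, remainder 0

[3; 4]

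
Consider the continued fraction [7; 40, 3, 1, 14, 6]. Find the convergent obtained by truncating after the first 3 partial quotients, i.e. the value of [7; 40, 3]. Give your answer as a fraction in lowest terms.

850/121

Start with 3.
40 + 1/(3/1) = 40 + 1/3 = 121/3
7 + 1/(121/3) = 7 + 3/121 = 850/121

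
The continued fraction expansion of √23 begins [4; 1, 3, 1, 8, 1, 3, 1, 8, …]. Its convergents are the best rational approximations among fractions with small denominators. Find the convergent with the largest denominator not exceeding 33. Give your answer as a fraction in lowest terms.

a_0 = 4: 4/1  (≤ bound)
a_1 = 1: 5/1  (≤ bound)
a_2 = 3: 19/4  (≤ bound)
a_3 = 1: 24/5  (≤ bound)
a_4 = 8: 211/44  (> 33, stop)

24/5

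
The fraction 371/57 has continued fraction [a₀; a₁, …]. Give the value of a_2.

1

371 ÷ 57 → quotient 6, remainder 29
57 ÷ 29 → quotient 1, remainder 28
29 ÷ 28 → quotient 1, remainder 1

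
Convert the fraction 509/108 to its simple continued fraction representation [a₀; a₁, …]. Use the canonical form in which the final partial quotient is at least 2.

[4; 1, 2, 2, 15]

⌊509/108⌋ = 4, remainder 77
⌊108/77⌋ = 1, remainder 31
⌊77/31⌋ = 2, remainder 15
⌊31/15⌋ = 2, remainder 1
⌊15/1⌋ = 15, remainder 0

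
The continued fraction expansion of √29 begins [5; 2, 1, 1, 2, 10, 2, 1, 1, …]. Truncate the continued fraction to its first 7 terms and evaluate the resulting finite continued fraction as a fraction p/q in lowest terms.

Start with 2.
10 + 1/(2/1) = 10 + 1/2 = 21/2
2 + 1/(21/2) = 2 + 2/21 = 44/21
1 + 1/(44/21) = 1 + 21/44 = 65/44
1 + 1/(65/44) = 1 + 44/65 = 109/65
2 + 1/(109/65) = 2 + 65/109 = 283/109
5 + 1/(283/109) = 5 + 109/283 = 1524/283

1524/283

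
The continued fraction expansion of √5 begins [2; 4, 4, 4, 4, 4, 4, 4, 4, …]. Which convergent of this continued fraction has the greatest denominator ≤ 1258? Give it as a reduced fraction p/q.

a_0 = 2: 2/1  (≤ bound)
a_1 = 4: 9/4  (≤ bound)
a_2 = 4: 38/17  (≤ bound)
a_3 = 4: 161/72  (≤ bound)
a_4 = 4: 682/305  (≤ bound)
a_5 = 4: 2889/1292  (> 1258, stop)

682/305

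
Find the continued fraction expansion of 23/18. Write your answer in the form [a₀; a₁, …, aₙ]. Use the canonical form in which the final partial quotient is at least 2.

[1; 3, 1, 1, 2]

23 = 1·18 + 5, so a_0 = 1
18 = 3·5 + 3, so a_1 = 3
5 = 1·3 + 2, so a_2 = 1
3 = 1·2 + 1, so a_3 = 1
2 = 2·1 + 0, so a_4 = 2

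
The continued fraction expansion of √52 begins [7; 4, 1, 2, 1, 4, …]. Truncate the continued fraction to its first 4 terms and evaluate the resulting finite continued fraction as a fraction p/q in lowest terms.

Start with 2.
1 + 1/(2/1) = 1 + 1/2 = 3/2
4 + 1/(3/2) = 4 + 2/3 = 14/3
7 + 1/(14/3) = 7 + 3/14 = 101/14

101/14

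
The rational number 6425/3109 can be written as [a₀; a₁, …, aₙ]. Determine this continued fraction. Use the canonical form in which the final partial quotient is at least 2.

Run the Euclidean algorithm, recording each quotient:
6425 = 2·3109 + 207, so a_0 = 2
3109 = 15·207 + 4, so a_1 = 15
207 = 51·4 + 3, so a_2 = 51
4 = 1·3 + 1, so a_3 = 1
3 = 3·1 + 0, so a_4 = 3

[2; 15, 51, 1, 3]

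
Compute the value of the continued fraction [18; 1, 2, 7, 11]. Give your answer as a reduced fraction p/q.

a_0 = 18: 18/1
a_1 = 1: 19/1
a_2 = 2: 56/3
a_3 = 7: 411/22
a_4 = 11: 4577/245

4577/245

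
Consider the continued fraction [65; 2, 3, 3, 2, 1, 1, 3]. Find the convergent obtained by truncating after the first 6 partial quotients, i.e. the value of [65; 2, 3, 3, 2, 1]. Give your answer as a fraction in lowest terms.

Collapse the nested fraction from the inside out:
Start with 1.
2 + 1/(1/1) = 2 + 1/1 = 3/1
3 + 1/(3/1) = 3 + 1/3 = 10/3
3 + 1/(10/3) = 3 + 3/10 = 33/10
2 + 1/(33/10) = 2 + 10/33 = 76/33
65 + 1/(76/33) = 65 + 33/76 = 4973/76

4973/76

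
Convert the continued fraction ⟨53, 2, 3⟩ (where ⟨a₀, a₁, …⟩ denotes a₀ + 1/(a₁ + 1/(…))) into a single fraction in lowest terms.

Collapse the nested fraction from the inside out:
Start with 3.
2 + 1/(3/1) = 2 + 1/3 = 7/3
53 + 1/(7/3) = 53 + 3/7 = 374/7

374/7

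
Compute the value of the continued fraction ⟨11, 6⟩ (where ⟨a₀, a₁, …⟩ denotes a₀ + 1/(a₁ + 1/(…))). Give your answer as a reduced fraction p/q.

67/6

Work from the innermost term outward:
Start with 6.
11 + 1/(6/1) = 11 + 1/6 = 67/6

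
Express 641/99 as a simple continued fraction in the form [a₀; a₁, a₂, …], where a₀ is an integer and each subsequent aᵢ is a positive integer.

[6; 2, 9, 2, 2]

641 = 6·99 + 47, so a_0 = 6
99 = 2·47 + 5, so a_1 = 2
47 = 9·5 + 2, so a_2 = 9
5 = 2·2 + 1, so a_3 = 2
2 = 2·1 + 0, so a_4 = 2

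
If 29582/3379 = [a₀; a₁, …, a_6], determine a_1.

Run the Euclidean algorithm, recording each quotient:
⌊29582/3379⌋ = 8, remainder 2550
⌊3379/2550⌋ = 1, remainder 829

1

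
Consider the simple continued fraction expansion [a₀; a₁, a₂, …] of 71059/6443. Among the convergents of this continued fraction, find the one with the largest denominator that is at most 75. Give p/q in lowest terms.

761/69

a_0 = 11: 11/1  (≤ bound)
a_1 = 34: 375/34  (≤ bound)
a_2 = 1: 386/35  (≤ bound)
a_3 = 1: 761/69  (≤ bound)
a_4 = 1: 1147/104  (> 75, stop)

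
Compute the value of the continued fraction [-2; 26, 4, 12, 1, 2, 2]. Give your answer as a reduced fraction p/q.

Start with 2.
2 + 1/(2/1) = 2 + 1/2 = 5/2
1 + 1/(5/2) = 1 + 2/5 = 7/5
12 + 1/(7/5) = 12 + 5/7 = 89/7
4 + 1/(89/7) = 4 + 7/89 = 363/89
26 + 1/(363/89) = 26 + 89/363 = 9527/363
-2 + 1/(9527/363) = -2 + 363/9527 = -18691/9527

-18691/9527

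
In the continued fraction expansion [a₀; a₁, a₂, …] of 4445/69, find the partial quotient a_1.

2

Apply division with remainder until the remainder is 0:
4445 = 64·69 + 29, so a_0 = 64
69 = 2·29 + 11, so a_1 = 2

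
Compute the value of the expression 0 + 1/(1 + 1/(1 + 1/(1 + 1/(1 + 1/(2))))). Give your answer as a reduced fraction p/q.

Work from the innermost term outward:
Start with 2.
1 + 1/(2/1) = 1 + 1/2 = 3/2
1 + 1/(3/2) = 1 + 2/3 = 5/3
1 + 1/(5/3) = 1 + 3/5 = 8/5
1 + 1/(8/5) = 1 + 5/8 = 13/8
0 + 1/(13/8) = 0 + 8/13 = 8/13

8/13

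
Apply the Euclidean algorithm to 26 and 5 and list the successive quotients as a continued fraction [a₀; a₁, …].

26 = 5·5 + 1, so a_0 = 5
5 = 5·1 + 0, so a_1 = 5

[5; 5]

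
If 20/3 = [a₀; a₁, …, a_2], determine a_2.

2

Apply division with remainder until the remainder is 0:
20 ÷ 3 → quotient 6, remainder 2
3 ÷ 2 → quotient 1, remainder 1
2 ÷ 1 → quotient 2, remainder 0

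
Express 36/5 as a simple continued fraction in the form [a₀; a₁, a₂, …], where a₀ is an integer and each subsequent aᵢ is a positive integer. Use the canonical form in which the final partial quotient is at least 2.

Apply division with remainder until the remainder is 0:
36 ÷ 5 → quotient 7, remainder 1
5 ÷ 1 → quotient 5, remainder 0

[7; 5]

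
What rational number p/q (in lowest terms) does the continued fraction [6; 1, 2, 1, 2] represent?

Collapse the nested fraction from the inside out:
Start with 2.
1 + 1/(2/1) = 1 + 1/2 = 3/2
2 + 1/(3/2) = 2 + 2/3 = 8/3
1 + 1/(8/3) = 1 + 3/8 = 11/8
6 + 1/(11/8) = 6 + 8/11 = 74/11

74/11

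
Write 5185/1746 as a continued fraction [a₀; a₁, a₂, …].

[2; 1, 31, 1, 16, 1, 2]

Run the Euclidean algorithm, recording each quotient:
⌊5185/1746⌋ = 2, remainder 1693
⌊1746/1693⌋ = 1, remainder 53
⌊1693/53⌋ = 31, remainder 50
⌊53/50⌋ = 1, remainder 3
⌊50/3⌋ = 16, remainder 2
⌊3/2⌋ = 1, remainder 1
⌊2/1⌋ = 2, remainder 0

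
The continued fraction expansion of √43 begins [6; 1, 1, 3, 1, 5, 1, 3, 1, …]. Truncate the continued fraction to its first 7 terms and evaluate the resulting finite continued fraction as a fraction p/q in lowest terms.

a_0 = 6: 6/1
a_1 = 1: 7/1
a_2 = 1: 13/2
a_3 = 3: 46/7
a_4 = 1: 59/9
a_5 = 5: 341/52
a_6 = 1: 400/61

400/61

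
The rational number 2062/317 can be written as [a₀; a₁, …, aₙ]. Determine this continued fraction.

[6; 1, 1, 52, 3]

⌊2062/317⌋ = 6, remainder 160
⌊317/160⌋ = 1, remainder 157
⌊160/157⌋ = 1, remainder 3
⌊157/3⌋ = 52, remainder 1
⌊3/1⌋ = 3, remainder 0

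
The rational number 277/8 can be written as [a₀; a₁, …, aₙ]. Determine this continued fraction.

[34; 1, 1, 1, 2]

Apply division with remainder until the remainder is 0:
277 = 34·8 + 5, so a_0 = 34
8 = 1·5 + 3, so a_1 = 1
5 = 1·3 + 2, so a_2 = 1
3 = 1·2 + 1, so a_3 = 1
2 = 2·1 + 0, so a_4 = 2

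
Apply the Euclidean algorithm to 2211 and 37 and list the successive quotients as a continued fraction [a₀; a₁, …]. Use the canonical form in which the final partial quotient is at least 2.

⌊2211/37⌋ = 59, remainder 28
⌊37/28⌋ = 1, remainder 9
⌊28/9⌋ = 3, remainder 1
⌊9/1⌋ = 9, remainder 0

[59; 1, 3, 9]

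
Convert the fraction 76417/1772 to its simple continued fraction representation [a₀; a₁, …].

Run the Euclidean algorithm, recording each quotient:
⌊76417/1772⌋ = 43, remainder 221
⌊1772/221⌋ = 8, remainder 4
⌊221/4⌋ = 55, remainder 1
⌊4/1⌋ = 4, remainder 0

[43; 8, 55, 4]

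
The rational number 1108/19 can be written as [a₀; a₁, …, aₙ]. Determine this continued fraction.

[58; 3, 6]

⌊1108/19⌋ = 58, remainder 6
⌊19/6⌋ = 3, remainder 1
⌊6/1⌋ = 6, remainder 0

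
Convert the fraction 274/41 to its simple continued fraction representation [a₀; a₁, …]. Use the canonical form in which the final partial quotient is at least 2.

274 ÷ 41 → quotient 6, remainder 28
41 ÷ 28 → quotient 1, remainder 13
28 ÷ 13 → quotient 2, remainder 2
13 ÷ 2 → quotient 6, remainder 1
2 ÷ 1 → quotient 2, remainder 0

[6; 1, 2, 6, 2]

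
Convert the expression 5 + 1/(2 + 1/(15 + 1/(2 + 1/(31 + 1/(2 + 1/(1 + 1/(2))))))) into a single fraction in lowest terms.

Starting at the tail and folding back:
Start with 2.
1 + 1/(2/1) = 1 + 1/2 = 3/2
2 + 1/(3/2) = 2 + 2/3 = 8/3
31 + 1/(8/3) = 31 + 3/8 = 251/8
2 + 1/(251/8) = 2 + 8/251 = 510/251
15 + 1/(510/251) = 15 + 251/510 = 7901/510
2 + 1/(7901/510) = 2 + 510/7901 = 16312/7901
5 + 1/(16312/7901) = 5 + 7901/16312 = 89461/16312

89461/16312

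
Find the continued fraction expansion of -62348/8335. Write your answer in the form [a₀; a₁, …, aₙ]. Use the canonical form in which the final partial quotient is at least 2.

[-8; 1, 1, 12, 5, 1, 54]

-62348 ÷ 8335 → quotient -8, remainder 4332
8335 ÷ 4332 → quotient 1, remainder 4003
4332 ÷ 4003 → quotient 1, remainder 329
4003 ÷ 329 → quotient 12, remainder 55
329 ÷ 55 → quotient 5, remainder 54
55 ÷ 54 → quotient 1, remainder 1
54 ÷ 1 → quotient 54, remainder 0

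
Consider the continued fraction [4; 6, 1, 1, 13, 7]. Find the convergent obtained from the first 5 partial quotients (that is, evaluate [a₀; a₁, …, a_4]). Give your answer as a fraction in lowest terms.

731/176

Use the convergent recurrence hₖ = aₖ·hₖ₋₁ + hₖ₋₂ (and likewise for the denominators kₖ):
a_0 = 4: 4/1
a_1 = 6: 25/6
a_2 = 1: 29/7
a_3 = 1: 54/13
a_4 = 13: 731/176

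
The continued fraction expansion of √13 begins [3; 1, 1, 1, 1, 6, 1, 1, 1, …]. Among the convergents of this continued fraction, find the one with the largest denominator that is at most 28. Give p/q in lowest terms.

a_0 = 3: 3/1  (≤ bound)
a_1 = 1: 4/1  (≤ bound)
a_2 = 1: 7/2  (≤ bound)
a_3 = 1: 11/3  (≤ bound)
a_4 = 1: 18/5  (≤ bound)
a_5 = 6: 119/33  (> 28, stop)

18/5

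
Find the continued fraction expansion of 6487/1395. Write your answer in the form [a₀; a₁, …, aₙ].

[4; 1, 1, 1, 6, 13, 1, 4]

6487 = 4·1395 + 907, so a_0 = 4
1395 = 1·907 + 488, so a_1 = 1
907 = 1·488 + 419, so a_2 = 1
488 = 1·419 + 69, so a_3 = 1
419 = 6·69 + 5, so a_4 = 6
69 = 13·5 + 4, so a_5 = 13
5 = 1·4 + 1, so a_6 = 1
4 = 4·1 + 0, so a_7 = 4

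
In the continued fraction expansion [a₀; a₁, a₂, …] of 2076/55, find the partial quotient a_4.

13

Apply division with remainder until the remainder is 0:
2076 ÷ 55 → quotient 37, remainder 41
55 ÷ 41 → quotient 1, remainder 14
41 ÷ 14 → quotient 2, remainder 13
14 ÷ 13 → quotient 1, remainder 1
13 ÷ 1 → quotient 13, remainder 0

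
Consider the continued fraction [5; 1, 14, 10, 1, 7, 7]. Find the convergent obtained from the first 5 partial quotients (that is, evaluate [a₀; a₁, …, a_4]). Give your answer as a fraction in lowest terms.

a_0 = 5: 5/1
a_1 = 1: 6/1
a_2 = 14: 89/15
a_3 = 10: 896/151
a_4 = 1: 985/166

985/166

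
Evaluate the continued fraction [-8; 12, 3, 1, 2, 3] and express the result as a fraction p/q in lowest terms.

-3595/454

a_0 = -8: -8/1
a_1 = 12: -95/12
a_2 = 3: -293/37
a_3 = 1: -388/49
a_4 = 2: -1069/135
a_5 = 3: -3595/454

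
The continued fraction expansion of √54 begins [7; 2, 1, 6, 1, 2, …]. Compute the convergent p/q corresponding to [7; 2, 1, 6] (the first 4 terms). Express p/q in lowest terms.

a_0 = 7: 7/1
a_1 = 2: 15/2
a_2 = 1: 22/3
a_3 = 6: 147/20

147/20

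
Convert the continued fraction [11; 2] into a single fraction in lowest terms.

Start with 2.
11 + 1/(2/1) = 11 + 1/2 = 23/2

23/2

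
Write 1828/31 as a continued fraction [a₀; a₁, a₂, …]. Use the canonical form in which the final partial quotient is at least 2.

[58; 1, 30]

Apply division with remainder until the remainder is 0:
1828 = 58·31 + 30, so a_0 = 58
31 = 1·30 + 1, so a_1 = 1
30 = 30·1 + 0, so a_2 = 30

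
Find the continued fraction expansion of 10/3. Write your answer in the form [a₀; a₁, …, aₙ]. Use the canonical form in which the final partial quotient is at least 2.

[3; 3]

10 ÷ 3 → quotient 3, remainder 1
3 ÷ 1 → quotient 3, remainder 0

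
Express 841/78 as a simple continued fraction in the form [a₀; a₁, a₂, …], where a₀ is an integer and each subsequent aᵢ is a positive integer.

[10; 1, 3, 1, 1, 2, 3]

Repeatedly divide and take the remainder:
⌊841/78⌋ = 10, remainder 61
⌊78/61⌋ = 1, remainder 17
⌊61/17⌋ = 3, remainder 10
⌊17/10⌋ = 1, remainder 7
⌊10/7⌋ = 1, remainder 3
⌊7/3⌋ = 2, remainder 1
⌊3/1⌋ = 3, remainder 0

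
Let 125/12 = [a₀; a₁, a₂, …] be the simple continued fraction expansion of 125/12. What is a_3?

2

Run the Euclidean algorithm, recording each quotient:
⌊125/12⌋ = 10, remainder 5
⌊12/5⌋ = 2, remainder 2
⌊5/2⌋ = 2, remainder 1
⌊2/1⌋ = 2, remainder 0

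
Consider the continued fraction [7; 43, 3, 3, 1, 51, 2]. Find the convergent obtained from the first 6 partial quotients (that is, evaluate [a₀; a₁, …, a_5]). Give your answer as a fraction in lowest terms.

a_0 = 7: 7/1
a_1 = 43: 302/43
a_2 = 3: 913/130
a_3 = 3: 3041/433
a_4 = 1: 3954/563
a_5 = 51: 204695/29146

204695/29146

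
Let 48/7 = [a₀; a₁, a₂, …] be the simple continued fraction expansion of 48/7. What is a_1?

48 = 6·7 + 6, so a_0 = 6
7 = 1·6 + 1, so a_1 = 1

1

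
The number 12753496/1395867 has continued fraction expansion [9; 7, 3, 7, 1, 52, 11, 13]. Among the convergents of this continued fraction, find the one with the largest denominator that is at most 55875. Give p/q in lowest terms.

88415/9677

a_0 = 9: 9/1  (≤ bound)
a_1 = 7: 64/7  (≤ bound)
a_2 = 3: 201/22  (≤ bound)
a_3 = 7: 1471/161  (≤ bound)
a_4 = 1: 1672/183  (≤ bound)
a_5 = 52: 88415/9677  (≤ bound)
a_6 = 11: 974237/106630  (> 55875, stop)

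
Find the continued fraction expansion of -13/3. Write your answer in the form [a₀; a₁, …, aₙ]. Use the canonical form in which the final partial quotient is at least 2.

[-5; 1, 2]

⌊-13/3⌋ = -5, remainder 2
⌊3/2⌋ = 1, remainder 1
⌊2/1⌋ = 2, remainder 0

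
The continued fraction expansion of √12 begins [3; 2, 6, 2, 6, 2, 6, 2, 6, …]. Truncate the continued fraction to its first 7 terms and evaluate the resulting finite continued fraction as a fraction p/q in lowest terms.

Start with 6.
2 + 1/(6/1) = 2 + 1/6 = 13/6
6 + 1/(13/6) = 6 + 6/13 = 84/13
2 + 1/(84/13) = 2 + 13/84 = 181/84
6 + 1/(181/84) = 6 + 84/181 = 1170/181
2 + 1/(1170/181) = 2 + 181/1170 = 2521/1170
3 + 1/(2521/1170) = 3 + 1170/2521 = 8733/2521

8733/2521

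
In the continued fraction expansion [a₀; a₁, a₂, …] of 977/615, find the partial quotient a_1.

1

⌊977/615⌋ = 1, remainder 362
⌊615/362⌋ = 1, remainder 253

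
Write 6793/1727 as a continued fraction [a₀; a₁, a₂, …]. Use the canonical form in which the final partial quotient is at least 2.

[3; 1, 14, 57, 2]

⌊6793/1727⌋ = 3, remainder 1612
⌊1727/1612⌋ = 1, remainder 115
⌊1612/115⌋ = 14, remainder 2
⌊115/2⌋ = 57, remainder 1
⌊2/1⌋ = 2, remainder 0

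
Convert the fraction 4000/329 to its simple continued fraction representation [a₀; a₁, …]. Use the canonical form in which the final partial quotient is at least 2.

Apply division with remainder until the remainder is 0:
4000 ÷ 329 → quotient 12, remainder 52
329 ÷ 52 → quotient 6, remainder 17
52 ÷ 17 → quotient 3, remainder 1
17 ÷ 1 → quotient 17, remainder 0

[12; 6, 3, 17]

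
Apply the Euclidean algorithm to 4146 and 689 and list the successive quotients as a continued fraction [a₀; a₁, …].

[6; 57, 2, 2, 2]

4146 = 6·689 + 12, so a_0 = 6
689 = 57·12 + 5, so a_1 = 57
12 = 2·5 + 2, so a_2 = 2
5 = 2·2 + 1, so a_3 = 2
2 = 2·1 + 0, so a_4 = 2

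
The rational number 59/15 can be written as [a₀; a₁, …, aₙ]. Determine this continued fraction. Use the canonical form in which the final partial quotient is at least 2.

[3; 1, 14]

Repeatedly divide and take the remainder:
59 ÷ 15 → quotient 3, remainder 14
15 ÷ 14 → quotient 1, remainder 1
14 ÷ 1 → quotient 14, remainder 0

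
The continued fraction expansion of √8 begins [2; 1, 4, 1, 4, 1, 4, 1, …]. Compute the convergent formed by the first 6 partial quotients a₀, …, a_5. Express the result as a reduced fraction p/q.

Use the convergent recurrence hₖ = aₖ·hₖ₋₁ + hₖ₋₂ (and likewise for the denominators kₖ):
a_0 = 2: 2/1
a_1 = 1: 3/1
a_2 = 4: 14/5
a_3 = 1: 17/6
a_4 = 4: 82/29
a_5 = 1: 99/35

99/35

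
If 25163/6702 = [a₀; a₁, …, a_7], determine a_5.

14

Apply division with remainder until the remainder is 0:
⌊25163/6702⌋ = 3, remainder 5057
⌊6702/5057⌋ = 1, remainder 1645
⌊5057/1645⌋ = 3, remainder 122
⌊1645/122⌋ = 13, remainder 59
⌊122/59⌋ = 2, remainder 4
⌊59/4⌋ = 14, remainder 3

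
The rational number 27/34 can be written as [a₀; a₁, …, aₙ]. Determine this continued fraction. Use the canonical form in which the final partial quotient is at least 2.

[0; 1, 3, 1, 6]

Run the Euclidean algorithm, recording each quotient:
27 = 0·34 + 27, so a_0 = 0
34 = 1·27 + 7, so a_1 = 1
27 = 3·7 + 6, so a_2 = 3
7 = 1·6 + 1, so a_3 = 1
6 = 6·1 + 0, so a_4 = 6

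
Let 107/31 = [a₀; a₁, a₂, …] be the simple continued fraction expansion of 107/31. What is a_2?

⌊107/31⌋ = 3, remainder 14
⌊31/14⌋ = 2, remainder 3
⌊14/3⌋ = 4, remainder 2

4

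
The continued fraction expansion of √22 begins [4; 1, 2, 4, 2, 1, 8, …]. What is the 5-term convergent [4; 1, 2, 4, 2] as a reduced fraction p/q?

136/29

Start with 2.
4 + 1/(2/1) = 4 + 1/2 = 9/2
2 + 1/(9/2) = 2 + 2/9 = 20/9
1 + 1/(20/9) = 1 + 9/20 = 29/20
4 + 1/(29/20) = 4 + 20/29 = 136/29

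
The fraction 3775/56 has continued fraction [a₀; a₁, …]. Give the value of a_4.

Repeatedly divide and take the remainder:
3775 = 67·56 + 23, so a_0 = 67
56 = 2·23 + 10, so a_1 = 2
23 = 2·10 + 3, so a_2 = 2
10 = 3·3 + 1, so a_3 = 3
3 = 3·1 + 0, so a_4 = 3

3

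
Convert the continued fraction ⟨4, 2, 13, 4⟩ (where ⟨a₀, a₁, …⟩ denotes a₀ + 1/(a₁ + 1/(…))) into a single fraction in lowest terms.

Work from the innermost term outward:
Start with 4.
13 + 1/(4/1) = 13 + 1/4 = 53/4
2 + 1/(53/4) = 2 + 4/53 = 110/53
4 + 1/(110/53) = 4 + 53/110 = 493/110

493/110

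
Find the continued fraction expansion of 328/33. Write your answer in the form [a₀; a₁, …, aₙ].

Apply division with remainder until the remainder is 0:
328 = 9·33 + 31, so a_0 = 9
33 = 1·31 + 2, so a_1 = 1
31 = 15·2 + 1, so a_2 = 15
2 = 2·1 + 0, so a_3 = 2

[9; 1, 15, 2]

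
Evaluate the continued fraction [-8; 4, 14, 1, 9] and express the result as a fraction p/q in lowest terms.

Start with 9.
1 + 1/(9/1) = 1 + 1/9 = 10/9
14 + 1/(10/9) = 14 + 9/10 = 149/10
4 + 1/(149/10) = 4 + 10/149 = 606/149
-8 + 1/(606/149) = -8 + 149/606 = -4699/606

-4699/606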